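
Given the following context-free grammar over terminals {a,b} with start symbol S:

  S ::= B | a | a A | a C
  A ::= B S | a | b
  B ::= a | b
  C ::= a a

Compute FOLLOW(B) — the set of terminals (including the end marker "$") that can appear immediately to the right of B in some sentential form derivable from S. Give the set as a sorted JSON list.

FIRST iteration:
round 1:
  A via A→a: +{a}
  A via A→b: +{b}
  B via B→a: +{a}
  B via B→b: +{b}
  C via C→a a: +{a}
  S via S→B: +{a,b}
  FIRST(S)={a,b}  FIRST(A)={a,b}  FIRST(B)={a,b}  FIRST(C)={a}
round 2: (no change)
  FIRST(S)={a,b}  FIRST(A)={a,b}  FIRST(B)={a,b}  FIRST(C)={a}

Compute FOLLOW by fixpoint:
initialize: $ ∈ FOLLOW(S)
iter 1:
  A→B S: FOLLOW(B) ⊇ FIRST(S) = {a,b}; new: +{a,b}
  S→B: FOLLOW(B) ⊇ FOLLOW(S) ⊇ {$}; new: +{$}
  S→a A: FOLLOW(A) ⊇ FOLLOW(S) ⊇ {$}; new: +{$}
  S→a C: FOLLOW(C) ⊇ FOLLOW(S) ⊇ {$}; new: +{$}
  S: {$}  A: {$}  B: {$,a,b}  C: {$}
iter 2: (stable)
  S: {$}  A: {$}  B: {$,a,b}  C: {$}

FOLLOW(B) = ["$", "a", "b"]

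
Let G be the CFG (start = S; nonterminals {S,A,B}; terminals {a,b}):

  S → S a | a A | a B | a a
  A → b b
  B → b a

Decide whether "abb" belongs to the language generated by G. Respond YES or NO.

Convert to CNF:
  S -> S T1 | T1 A | T1 B | T1 T1
  A -> T0 T0
  B -> T0 T1
  T0 -> b
  T1 -> a

Fill CYK table bottom-up:
  cell(0,0) a: {T1}  orig:{}
  cell(1,1) b: {T0}  orig:{}
  cell(2,2) b: {T0}  orig:{}
  cell(0,1) ab: ∅
  cell(1,2) bb: {A}
  cell(0,2) abb: {S}

S ∈ T[0,2] ⇒ YES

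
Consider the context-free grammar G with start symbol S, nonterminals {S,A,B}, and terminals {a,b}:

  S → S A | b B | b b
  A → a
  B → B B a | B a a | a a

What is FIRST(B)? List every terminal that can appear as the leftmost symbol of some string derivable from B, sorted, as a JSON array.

Compute FIRST by fixpoint:
iter 1:
  A via A→a: +{a}
  B via B→a a: +{a}
  S via S→b B: +{b}
  S: {b}  A: {a}  B: {a}
iter 2: (no change)
  S: {b}  A: {a}  B: {a}

FIRST(B) = ["a"]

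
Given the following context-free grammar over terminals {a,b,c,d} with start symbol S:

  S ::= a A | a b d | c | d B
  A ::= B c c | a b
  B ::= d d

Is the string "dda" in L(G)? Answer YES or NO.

CNF form of G:
  S -> T1 A | T1 X5 | T3 B | c
  A -> B X4 | T1 T2
  B -> T3 T3
  T0 -> c
  T1 -> a
  T2 -> b
  T3 -> d
  X4 -> T0 T0
  X5 -> T2 T3

CYK fill:
  [0..0]={T3}  "d"  orig:{}
  [1..1]={T3}  "d"  orig:{}
  [2..2]={T1}  "a"  orig:{}
  [0..1]={B}  "dd"
  [1..2]=∅  "da"
  [0..2]=∅  "dda"

S ∉ T[0,2] ⇒ NO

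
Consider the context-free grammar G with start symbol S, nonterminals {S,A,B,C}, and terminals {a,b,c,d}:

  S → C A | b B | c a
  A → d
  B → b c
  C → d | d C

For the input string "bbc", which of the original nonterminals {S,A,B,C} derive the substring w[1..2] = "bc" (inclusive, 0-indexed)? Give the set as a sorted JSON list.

Convert to CNF:
  S -> C A | T0 B | T1 T3
  A -> d
  B -> T0 T1
  C -> T2 C | d
  T0 -> b
  T1 -> c
  T2 -> d
  T3 -> a

CYK fill, restricted to cells inside w[1..2]:
  [1..1]={T0}  "b"  orig:{}
  [2..2]={T1}  "c"  orig:{}
  [1..2]={B}  "bc"

Original NTs in T[1,2] deriving "bc": ["B"]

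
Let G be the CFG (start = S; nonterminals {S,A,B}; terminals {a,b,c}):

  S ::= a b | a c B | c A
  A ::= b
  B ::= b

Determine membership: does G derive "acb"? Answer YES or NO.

CNF form of G:
  S -> T0 T1 | T0 X3 | T2 A
  A -> b
  B -> b
  T0 -> a
  T1 -> b
  T2 -> c
  X3 -> T2 B

Fill CYK table bottom-up:
  [0..0]={T0}  "a"  orig:{}
  [1..1]={T2}  "c"  orig:{}
  [2..2]={A,B,T1}  "b"  orig:{A,B}
  [0..1]=∅  "ac"
  [1..2]={S,X3}  "cb"  orig:{S}
  [0..2]={S}  "acb"

S ∈ T[0,2] ⇒ YES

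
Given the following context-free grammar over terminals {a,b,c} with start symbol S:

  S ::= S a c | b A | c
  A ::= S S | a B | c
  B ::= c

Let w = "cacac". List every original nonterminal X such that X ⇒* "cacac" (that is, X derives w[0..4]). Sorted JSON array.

Convert to CNF:
  S -> S X3 | T2 A | c
  A -> S S | T0 B | c
  B -> c
  T0 -> a
  T1 -> c
  T2 -> b
  X3 -> T0 T1

CYK fill (cells [i..j] with 0 ≤ i ≤ j ≤ 4 only):
  T[0,0] 'c' = {A,B,S,T1}  orig:{A,B,S}
  T[1,1] 'a' = {T0}  orig:{}
  T[2,2] 'c' = {A,B,S,T1}  orig:{A,B,S}
  T[3,3] 'a' = {T0}  orig:{}
  T[4,4] 'c' = {A,B,S,T1}  orig:{A,B,S}
  T[0,1] 'ca' = ∅
  T[1,2] 'ac' = {A,X3}  orig:{A}
  T[2,3] 'ca' = ∅
  T[3,4] 'ac' = {A,X3}  orig:{A}
  T[0,2] 'cac' = {S}
  T[1,3] 'aca' = ∅
  T[2,4] 'cac' = {S}
  T[0,3] 'caca' = ∅
  T[1,4] 'acac' = ∅
  T[0,4] 'cacac' = {S}

Original NTs in T[0,4] deriving "cacac": ["S"]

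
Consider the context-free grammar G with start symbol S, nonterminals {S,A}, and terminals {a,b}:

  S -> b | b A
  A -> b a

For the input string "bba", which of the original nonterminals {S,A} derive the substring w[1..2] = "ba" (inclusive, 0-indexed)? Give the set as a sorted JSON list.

Convert to CNF:
  S -> T0 A | b
  A -> T0 T1
  T0 -> b
  T1 -> a

CYK table (by increasing span), restricted to cells inside w[1..2]:
  T[1,1] 'b' = {S,T0}  orig:{S}
  T[2,2] 'a' = {T1}  orig:{}
  T[1,2] 'ba' = {A}

Original NTs in T[1,2] deriving "ba": ["A"]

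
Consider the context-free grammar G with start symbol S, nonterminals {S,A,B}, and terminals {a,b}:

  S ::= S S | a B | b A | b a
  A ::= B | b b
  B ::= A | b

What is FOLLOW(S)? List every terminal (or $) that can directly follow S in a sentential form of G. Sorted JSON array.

FIRST sets, iterate to fixpoint:
pass 1:
  A via A→b b: +{b}
  B via B→A: +{b}
  S via S→a B: +{a}
  S via S→b A: +{b}
  FIRST[S]={a,b}  FIRST[A]={b}  FIRST[B]={b}
pass 2: done
  FIRST[S]={a,b}  FIRST[A]={b}  FIRST[B]={b}

FOLLOW iteration:
FOLLOW(S) := {$}
pass 1:
  S→S S: FOLLOW(S) ⊇ FIRST(S) = {a,b}; new: +{a,b}
  S→a B: FOLLOW(B) ⊇ FOLLOW(S) ⊇ {$,a,b}; new: +{$,a,b}
  S→b A: FOLLOW(A) ⊇ FOLLOW(S) ⊇ {$,a,b}; new: +{$,a,b}
  FOLLOW(S)={$,a,b}  FOLLOW(A)={$,a,b}  FOLLOW(B)={$,a,b}
pass 2: done
  FOLLOW(S)={$,a,b}  FOLLOW(A)={$,a,b}  FOLLOW(B)={$,a,b}

FOLLOW(S) = ["$", "a", "b"]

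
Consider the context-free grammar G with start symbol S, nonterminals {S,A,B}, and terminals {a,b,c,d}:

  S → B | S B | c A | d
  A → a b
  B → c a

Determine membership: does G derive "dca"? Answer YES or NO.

Convert to CNF:
  S -> S B | T2 A | T2 T0 | d
  A -> T0 T1
  B -> T2 T0
  T0 -> a
  T1 -> b
  T2 -> c

CYK fill:
  cell(0,0) d: {S}
  cell(1,1) c: {T2}  orig:{}
  cell(2,2) a: {T0}  orig:{}
  cell(0,1) dc: ∅
  cell(1,2) ca: {B,S}
  cell(0,2) dca: {S}

S ∈ T[0,2] ⇒ YES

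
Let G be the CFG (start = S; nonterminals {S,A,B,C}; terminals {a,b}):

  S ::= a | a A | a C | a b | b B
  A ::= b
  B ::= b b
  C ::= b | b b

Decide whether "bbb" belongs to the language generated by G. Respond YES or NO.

CNF form of G:
  S -> T0 B | T1 A | T1 C | T1 T0 | a
  A -> b
  B -> T0 T0
  C -> T0 T0 | b
  T0 -> b
  T1 -> a

Fill CYK table bottom-up:
  [0..0]={A,C,T0}  "b"  orig:{A,C}
  [1..1]={A,C,T0}  "b"  orig:{A,C}
  [2..2]={A,C,T0}  "b"  orig:{A,C}
  [0..1]={B,C}  "bb"
  [1..2]={B,C}  "bb"
  [0..2]={S}  "bbb"

S ∈ T[0,2] ⇒ YES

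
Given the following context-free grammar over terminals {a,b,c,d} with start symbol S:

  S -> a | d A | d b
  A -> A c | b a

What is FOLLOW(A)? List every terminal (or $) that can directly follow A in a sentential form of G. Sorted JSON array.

FIRST iteration:
pass 1:
  A via A→b a: +{b}
  S via S→a: +{a}
  S via S→d A: +{d}
  FIRST[S]={a,d}  FIRST[A]={b}
pass 2: done
  FIRST[S]={a,d}  FIRST[A]={b}

FOLLOW sets:
initialize: $ ∈ FOLLOW(S)
[1]
  A→A c: FOLLOW(A) ⊇ FIRST(c) = {c}; new: +{c}
  S→d A: FOLLOW(A) ⊇ FOLLOW(S) ⊇ {$}; new: +{$}
  FOLLOW(S)={$}  FOLLOW(A)={$,c}
[2] (stable)
  FOLLOW(S)={$}  FOLLOW(A)={$,c}

FOLLOW(A) = ["$", "c"]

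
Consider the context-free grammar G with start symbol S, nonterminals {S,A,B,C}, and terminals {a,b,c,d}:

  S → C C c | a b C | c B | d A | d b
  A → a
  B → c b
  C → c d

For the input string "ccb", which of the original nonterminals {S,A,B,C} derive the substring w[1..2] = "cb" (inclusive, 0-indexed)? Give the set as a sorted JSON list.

Convert to CNF:
  S -> C X4 | T0 B | T2 A | T2 T1 | T3 X5
  A -> a
  B -> T0 T1
  C -> T0 T2
  T0 -> c
  T1 -> b
  T2 -> d
  T3 -> a
  X4 -> C T0
  X5 -> T1 C

CYK table (by increasing span) — only the sub-triangle for w[1..2]:
  cell(1,1) c: {T0}  orig:{}
  cell(2,2) b: {T1}  orig:{}
  cell(1,2) cb: {B}

Original NTs in T[1,2] deriving "cb": ["B"]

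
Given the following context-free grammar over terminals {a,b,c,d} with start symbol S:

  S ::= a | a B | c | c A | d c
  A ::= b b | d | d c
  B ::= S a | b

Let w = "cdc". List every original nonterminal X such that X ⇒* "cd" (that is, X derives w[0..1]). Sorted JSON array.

CNF form of G:
  S -> T1 T2 | T2 A | T3 B | a | c
  A -> T0 T0 | T1 T2 | d
  B -> S T3 | b
  T0 -> b
  T1 -> d
  T2 -> c
  T3 -> a

CYK fill — only the sub-triangle for w[0..1]:
  cell(0,0) c: {S,T2}  orig:{S}
  cell(1,1) d: {A,T1}  orig:{A}
  cell(0,1) cd: {S}

Original NTs in T[0,1] deriving "cd": ["S"]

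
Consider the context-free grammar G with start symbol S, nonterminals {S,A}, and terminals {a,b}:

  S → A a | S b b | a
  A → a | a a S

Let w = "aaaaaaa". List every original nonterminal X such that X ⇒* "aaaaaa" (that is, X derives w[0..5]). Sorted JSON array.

Convert to CNF:
  S -> A T0 | S X3 | a
  A -> T0 X2 | a
  T0 -> a
  T1 -> b
  X2 -> T0 S
  X3 -> T1 T1

CYK fill (cells [i..j] with 0 ≤ i ≤ j ≤ 5 only):
  T[0,0] 'a' = {A,S,T0}  orig:{A,S}
  T[1,1] 'a' = {A,S,T0}  orig:{A,S}
  T[2,2] 'a' = {A,S,T0}  orig:{A,S}
  T[3,3] 'a' = {A,S,T0}  orig:{A,S}
  T[4,4] 'a' = {A,S,T0}  orig:{A,S}
  T[5,5] 'a' = {A,S,T0}  orig:{A,S}
  T[0,1] 'aa' = {S,X2}  orig:{S}
  T[1,2] 'aa' = {S,X2}  orig:{S}
  T[2,3] 'aa' = {S,X2}  orig:{S}
  T[3,4] 'aa' = {S,X2}  orig:{S}
  T[4,5] 'aa' = {S,X2}  orig:{S}
  T[0,2] 'aaa' = {A,X2}  orig:{A}
  T[1,3] 'aaa' = {A,X2}  orig:{A}
  T[2,4] 'aaa' = {A,X2}  orig:{A}
  T[3,5] 'aaa' = {A,X2}  orig:{A}
  T[0,3] 'aaaa' = {A,S}
  T[1,4] 'aaaa' = {A,S}
  T[2,5] 'aaaa' = {A,S}
  T[0,4] 'aaaaa' = {S,X2}  orig:{S}
  T[1,5] 'aaaaa' = {S,X2}  orig:{S}
  T[0,5] 'aaaaaa' = {A,X2}  orig:{A}

Original NTs in T[0,5] deriving "aaaaaa": ["A"]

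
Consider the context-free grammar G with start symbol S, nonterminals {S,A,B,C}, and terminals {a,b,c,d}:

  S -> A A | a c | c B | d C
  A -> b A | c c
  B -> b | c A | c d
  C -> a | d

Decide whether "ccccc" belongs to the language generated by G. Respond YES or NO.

CNF form of G:
  S -> A A | T1 B | T2 C | T3 T1
  A -> T0 A | T1 T1
  B -> T1 A | T1 T2 | b
  C -> a | d
  T0 -> b
  T1 -> c
  T2 -> d
  T3 -> a

CYK table (by increasing span):
  [0..0]={T1}  "c"  orig:{}
  [1..1]={T1}  "c"  orig:{}
  [2..2]={T1}  "c"  orig:{}
  [3..3]={T1}  "c"  orig:{}
  [4..4]={T1}  "c"  orig:{}
  [0..1]={A}  "cc"
  [1..2]={A}  "cc"
  [2..3]={A}  "cc"
  [3..4]={A}  "cc"
  [0..2]={B}  "ccc"
  [1..3]={B}  "ccc"
  [2..4]={B}  "ccc"
  [0..3]={S}  "cccc"
  [1..4]={S}  "cccc"
  [0..4]=∅  "ccccc"

S ∉ T[0,4] ⇒ NO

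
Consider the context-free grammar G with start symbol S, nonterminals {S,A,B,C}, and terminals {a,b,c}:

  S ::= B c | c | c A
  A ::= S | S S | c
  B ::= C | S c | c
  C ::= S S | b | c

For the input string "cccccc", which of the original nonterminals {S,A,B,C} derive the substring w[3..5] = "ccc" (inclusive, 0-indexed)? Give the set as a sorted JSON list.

Convert to CNF:
  S -> B T0 | T0 A | c
  A -> B T0 | S S | T0 A | c
  B -> S S | S T0 | b | c
  C -> S S | b | c
  T0 -> c

CYK fill — only the sub-triangle for w[3..5]:
  [3..3]={A,B,C,S,T0}  "c"  orig:{A,B,C,S}
  [4..4]={A,B,C,S,T0}  "c"  orig:{A,B,C,S}
  [5..5]={A,B,C,S,T0}  "c"  orig:{A,B,C,S}
  [3..4]={A,B,C,S}  "cc"
  [4..5]={A,B,C,S}  "cc"
  [3..5]={A,B,C,S}  "ccc"

Original NTs in T[3,5] deriving "ccc": ["A", "B", "C", "S"]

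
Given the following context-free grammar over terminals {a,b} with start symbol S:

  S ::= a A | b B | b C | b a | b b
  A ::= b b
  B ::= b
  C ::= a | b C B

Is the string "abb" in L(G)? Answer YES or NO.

Convert to CNF:
  S -> T0 B | T0 C | T0 T0 | T0 T1 | T1 A
  A -> T0 T0
  B -> b
  C -> T0 X2 | a
  T0 -> b
  T1 -> a
  X2 -> C B

Fill CYK table bottom-up:
  T[0,0] 'a' = {C,T1}  orig:{C}
  T[1,1] 'b' = {B,T0}  orig:{B}
  T[2,2] 'b' = {B,T0}  orig:{B}
  T[0,1] 'ab' = {X2}  orig:{}
  T[1,2] 'bb' = {A,S}
  T[0,2] 'abb' = {S}

S ∈ T[0,2] ⇒ YES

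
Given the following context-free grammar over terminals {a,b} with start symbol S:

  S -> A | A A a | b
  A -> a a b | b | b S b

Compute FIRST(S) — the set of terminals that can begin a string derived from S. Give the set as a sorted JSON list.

FIRST sets, iterate to fixpoint:
[1]
  A via A→a a b: +{a}
  A via A→b: +{b}
  S via S→A: +{a,b}
  FIRST[S]={a,b}  FIRST[A]={a,b}
[2] — fixpoint
  FIRST[S]={a,b}  FIRST[A]={a,b}

FIRST(S) = ["a", "b"]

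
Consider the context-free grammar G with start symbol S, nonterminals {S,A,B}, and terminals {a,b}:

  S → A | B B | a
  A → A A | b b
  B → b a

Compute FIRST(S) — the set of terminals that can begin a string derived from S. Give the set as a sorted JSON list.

FIRST iteration:
[1]
  A via A→b b: +{b}
  B via B→b a: +{b}
  S via S→A: +{b}
  S via S→a: +{a}
  FIRST(S)={a,b}  FIRST(A)={b}  FIRST(B)={b}
[2] done
  FIRST(S)={a,b}  FIRST(A)={b}  FIRST(B)={b}

FIRST(S) = ["a", "b"]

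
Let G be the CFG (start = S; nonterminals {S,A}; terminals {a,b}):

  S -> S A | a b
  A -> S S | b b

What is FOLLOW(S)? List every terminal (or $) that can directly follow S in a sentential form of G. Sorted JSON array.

Compute FIRST by fixpoint:
[1]
  A via A→b b: +{b}
  S via S→a b: +{a}
  FIRST[S]={a}  FIRST[A]={b}
[2]
  A via A→S S: +{a}
  FIRST[S]={a}  FIRST[A]={a,b}
[3] — fixpoint
  FIRST[S]={a}  FIRST[A]={a,b}

FOLLOW sets:
FOLLOW(S) := {$}
round 1:
  A→S S: FOLLOW(S) ⊇ FIRST(S) = {a}; new: +{a}
  S→S A: FOLLOW(S) ⊇ FIRST(A) = {a,b}; new: +{b}
  S→S A: FOLLOW(A) ⊇ FOLLOW(S) ⊇ {$,a,b}; new: +{$,a,b}
  FOLLOW(S)={$,a,b}  FOLLOW(A)={$,a,b}
round 2: done
  FOLLOW(S)={$,a,b}  FOLLOW(A)={$,a,b}

FOLLOW(S) = ["$", "a", "b"]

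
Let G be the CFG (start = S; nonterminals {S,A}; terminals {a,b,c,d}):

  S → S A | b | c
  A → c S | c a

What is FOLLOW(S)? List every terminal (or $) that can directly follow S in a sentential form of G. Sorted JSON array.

FIRST sets, iterate to fixpoint:
iter 1:
  A via A→c S: +{c}
  S via S→b: +{b}
  S via S→c: +{c}
  S: {b,c}  A: {c}
iter 2: (stable)
  S: {b,c}  A: {c}

Compute FOLLOW by fixpoint:
initialize: $ ∈ FOLLOW(S)
iter 1:
  S→S A: FOLLOW(S) ⊇ FIRST(A) = {c}; new: +{c}
  S→S A: FOLLOW(A) ⊇ FOLLOW(S) ⊇ {$,c}; new: +{$,c}
  S: {$,c}  A: {$,c}
iter 2: — fixpoint
  S: {$,c}  A: {$,c}

FOLLOW(S) = ["$", "c"]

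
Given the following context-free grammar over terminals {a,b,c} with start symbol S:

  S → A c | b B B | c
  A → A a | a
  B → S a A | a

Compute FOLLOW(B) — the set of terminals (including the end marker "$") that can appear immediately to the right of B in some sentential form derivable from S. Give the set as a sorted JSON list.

FIRST iteration:
pass 1:
  A via A→a: +{a}
  B via B→a: +{a}
  S via S→A c: +{a}
  S via S→b B B: +{b}
  S via S→c: +{c}
  FIRST[S]={a,b,c}  FIRST[A]={a}  FIRST[B]={a}
pass 2:
  B via B→S a A: +{b,c}
  FIRST[S]={a,b,c}  FIRST[A]={a}  FIRST[B]={a,b,c}
pass 3: (stable)
  FIRST[S]={a,b,c}  FIRST[A]={a}  FIRST[B]={a,b,c}

FOLLOW sets:
FOLLOW(S) := {$}
[1]
  A→A a: FOLLOW(A) ⊇ FIRST(a) = {a}; new: +{a}
  B→S a A: FOLLOW(S) ⊇ FIRST(a) = {a}; new: +{a}
  S→A c: FOLLOW(A) ⊇ FIRST(c) = {c}; new: +{c}
  S→b B B: FOLLOW(B) ⊇ FIRST(B) = {a,b,c}; new: +{a,b,c}
  S→b B B: FOLLOW(B) ⊇ FOLLOW(S) ⊇ {$,a}; new: +{$}
  S: {$,a}  A: {a,c}  B: {$,a,b,c}
[2]
  B→S a A: FOLLOW(A) ⊇ FOLLOW(B) ⊇ {$,a,b,c}; new: +{$,b}
  S: {$,a}  A: {$,a,b,c}  B: {$,a,b,c}
[3] — fixpoint
  S: {$,a}  A: {$,a,b,c}  B: {$,a,b,c}

FOLLOW(B) = ["$", "a", "b", "c"]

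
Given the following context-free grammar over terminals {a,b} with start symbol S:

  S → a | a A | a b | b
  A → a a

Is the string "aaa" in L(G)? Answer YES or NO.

Convert to CNF:
  S -> T0 A | T0 T1 | a | b
  A -> T0 T0
  T0 -> a
  T1 -> b

CYK fill:
  T[0,0] 'a' = {S,T0}  orig:{S}
  T[1,1] 'a' = {S,T0}  orig:{S}
  T[2,2] 'a' = {S,T0}  orig:{S}
  T[0,1] 'aa' = {A}
  T[1,2] 'aa' = {A}
  T[0,2] 'aaa' = {S}

S ∈ T[0,2] ⇒ YES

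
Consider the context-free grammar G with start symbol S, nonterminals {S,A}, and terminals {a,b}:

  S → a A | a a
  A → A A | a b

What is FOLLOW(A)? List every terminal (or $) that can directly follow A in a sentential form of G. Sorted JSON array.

FIRST iteration:
iter 1:
  A via A→a b: +{a}
  S via S→a A: +{a}
  FIRST(S)={a}  FIRST(A)={a}
iter 2: (no change)
  FIRST(S)={a}  FIRST(A)={a}

Compute FOLLOW by fixpoint:
initialize: $ ∈ FOLLOW(S)
iter 1:
  A→A A: FOLLOW(A) ⊇ FIRST(A) = {a}; new: +{a}
  S→a A: FOLLOW(A) ⊇ FOLLOW(S) ⊇ {$}; new: +{$}
  S: {$}  A: {$,a}
iter 2: (no change)
  S: {$}  A: {$,a}

FOLLOW(A) = ["$", "a"]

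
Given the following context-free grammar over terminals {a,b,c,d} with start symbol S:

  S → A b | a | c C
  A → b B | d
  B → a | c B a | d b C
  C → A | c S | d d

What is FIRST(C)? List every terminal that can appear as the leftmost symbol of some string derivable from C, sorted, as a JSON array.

FIRST iteration:
iter 1:
  A via A→b B: +{b}
  A via A→d: +{d}
  B via B→a: +{a}
  B via B→c B a: +{c}
  B via B→d b C: +{d}
  C via C→A: +{b,d}
  C via C→c S: +{c}
  S via S→A b: +{b,d}
  S via S→a: +{a}
  S via S→c C: +{c}
  FIRST[S]={a,b,c,d}  FIRST[A]={b,d}  FIRST[B]={a,c,d}  FIRST[C]={b,c,d}
iter 2: done
  FIRST[S]={a,b,c,d}  FIRST[A]={b,d}  FIRST[B]={a,c,d}  FIRST[C]={b,c,d}

FIRST(C) = ["b", "c", "d"]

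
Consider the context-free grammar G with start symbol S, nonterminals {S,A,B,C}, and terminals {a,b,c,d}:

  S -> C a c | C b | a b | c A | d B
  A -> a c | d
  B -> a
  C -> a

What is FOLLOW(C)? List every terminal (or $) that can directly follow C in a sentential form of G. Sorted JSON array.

FIRST sets, iterate to fixpoint:
iter 1:
  A via A→a c: +{a}
  A via A→d: +{d}
  B via B→a: +{a}
  C via C→a: +{a}
  S via S→C a c: +{a}
  S via S→c A: +{c}
  S via S→d B: +{d}
  S: {a,c,d}  A: {a,d}  B: {a}  C: {a}
iter 2: done
  S: {a,c,d}  A: {a,d}  B: {a}  C: {a}

Compute FOLLOW by fixpoint:
seed FOLLOW(S) with $
iter 1:
  S→C a c: FOLLOW(C) ⊇ FIRST(a) = {a}; new: +{a}
  S→C b: FOLLOW(C) ⊇ FIRST(b) = {b}; new: +{b}
  S→c A: FOLLOW(A) ⊇ FOLLOW(S) ⊇ {$}; new: +{$}
  S→d B: FOLLOW(B) ⊇ FOLLOW(S) ⊇ {$}; new: +{$}
  FOLLOW[S]={$}  FOLLOW[A]={$}  FOLLOW[B]={$}  FOLLOW[C]={a,b}
iter 2: (no change)
  FOLLOW[S]={$}  FOLLOW[A]={$}  FOLLOW[B]={$}  FOLLOW[C]={a,b}

FOLLOW(C) = ["a", "b"]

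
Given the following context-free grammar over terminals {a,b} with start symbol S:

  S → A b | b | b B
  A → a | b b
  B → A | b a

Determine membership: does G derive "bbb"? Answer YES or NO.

Convert to CNF:
  S -> A T0 | T0 B | b
  A -> T0 T0 | a
  B -> T0 T0 | T0 T1 | a
  T0 -> b
  T1 -> a

Fill CYK table bottom-up:
  T[0,0] 'b' = {S,T0}  orig:{S}
  T[1,1] 'b' = {S,T0}  orig:{S}
  T[2,2] 'b' = {S,T0}  orig:{S}
  T[0,1] 'bb' = {A,B}
  T[1,2] 'bb' = {A,B}
  T[0,2] 'bbb' = {S}

S ∈ T[0,2] ⇒ YES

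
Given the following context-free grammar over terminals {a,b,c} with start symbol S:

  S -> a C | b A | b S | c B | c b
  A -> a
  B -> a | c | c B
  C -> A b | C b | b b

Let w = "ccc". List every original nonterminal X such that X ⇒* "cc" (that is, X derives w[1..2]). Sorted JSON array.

Convert to CNF:
  S -> T0 B | T0 T1 | T1 A | T1 S | T2 C
  A -> a
  B -> T0 B | a | c
  C -> A T1 | C T1 | T1 T1
  T0 -> c
  T1 -> b
  T2 -> a

Fill CYK table bottom-up (cells [i..j] with 1 ≤ i ≤ j ≤ 2 only):
  cell(1,1) c: {B,T0}  orig:{B}
  cell(2,2) c: {B,T0}  orig:{B}
  cell(1,2) cc: {B,S}

Original NTs in T[1,2] deriving "cc": ["B", "S"]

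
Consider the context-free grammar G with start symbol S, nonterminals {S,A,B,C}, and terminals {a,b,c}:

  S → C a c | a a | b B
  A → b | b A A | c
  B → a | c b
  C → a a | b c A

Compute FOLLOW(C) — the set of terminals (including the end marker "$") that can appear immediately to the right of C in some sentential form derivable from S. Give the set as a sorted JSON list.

Compute FIRST by fixpoint:
pass 1:
  A via A→b: +{b}
  A via A→c: +{c}
  B via B→a: +{a}
  B via B→c b: +{c}
  C via C→a a: +{a}
  C via C→b c A: +{b}
  S via S→C a c: +{a,b}
  FIRST[S]={a,b}  FIRST[A]={b,c}  FIRST[B]={a,c}  FIRST[C]={a,b}
pass 2: (stable)
  FIRST[S]={a,b}  FIRST[A]={b,c}  FIRST[B]={a,c}  FIRST[C]={a,b}

Compute FOLLOW by fixpoint:
seed FOLLOW(S) with $
pass 1:
  A→b A A: FOLLOW(A) ⊇ FIRST(A) = {b,c}; new: +{b,c}
  S→C a c: FOLLOW(C) ⊇ FIRST(a) = {a}; new: +{a}
  S→b B: FOLLOW(B) ⊇ FOLLOW(S) ⊇ {$}; new: +{$}
  FOLLOW(S)={$}  FOLLOW(A)={b,c}  FOLLOW(B)={$}  FOLLOW(C)={a}
pass 2:
  C→b c A: FOLLOW(A) ⊇ FOLLOW(C) ⊇ {a}; new: +{a}
  FOLLOW(S)={$}  FOLLOW(A)={a,b,c}  FOLLOW(B)={$}  FOLLOW(C)={a}
pass 3: — fixpoint
  FOLLOW(S)={$}  FOLLOW(A)={a,b,c}  FOLLOW(B)={$}  FOLLOW(C)={a}

FOLLOW(C) = ["a"]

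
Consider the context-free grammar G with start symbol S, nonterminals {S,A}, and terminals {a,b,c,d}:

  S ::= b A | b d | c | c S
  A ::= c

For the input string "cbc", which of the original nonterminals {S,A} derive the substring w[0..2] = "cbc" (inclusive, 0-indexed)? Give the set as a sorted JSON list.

Convert to CNF:
  S -> T0 A | T0 T1 | T2 S | c
  A -> c
  T0 -> b
  T1 -> d
  T2 -> c

Fill CYK table bottom-up — only the sub-triangle for w[0..2]:
  [0..0]={A,S,T2}  "c"  orig:{A,S}
  [1..1]={T0}  "b"  orig:{}
  [2..2]={A,S,T2}  "c"  orig:{A,S}
  [0..1]=∅  "cb"
  [1..2]={S}  "bc"
  [0..2]={S}  "cbc"

Original NTs in T[0,2] deriving "cbc": ["S"]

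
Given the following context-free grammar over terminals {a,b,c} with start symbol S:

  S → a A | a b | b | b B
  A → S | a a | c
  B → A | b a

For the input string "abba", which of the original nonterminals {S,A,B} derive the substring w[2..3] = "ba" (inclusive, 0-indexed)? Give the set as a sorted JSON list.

CNF form of G:
  S -> T0 A | T0 T1 | T1 B | b
  A -> T0 A | T0 T0 | T0 T1 | T1 B | b | c
  B -> T0 A | T0 T0 | T0 T1 | T1 B | T1 T0 | b | c
  T0 -> a
  T1 -> b

Fill CYK table bottom-up, restricted to cells inside w[2..3]:
  [2..2]={A,B,S,T1}  "b"  orig:{A,B,S}
  [3..3]={T0}  "a"  orig:{}
  [2..3]={B}  "ba"

Original NTs in T[2,3] deriving "ba": ["B"]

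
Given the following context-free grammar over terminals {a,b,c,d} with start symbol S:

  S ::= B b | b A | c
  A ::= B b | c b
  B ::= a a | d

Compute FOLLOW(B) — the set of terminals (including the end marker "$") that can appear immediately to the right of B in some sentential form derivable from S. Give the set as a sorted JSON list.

FIRST sets, iterate to fixpoint:
iter 1:
  A via A→c b: +{c}
  B via B→a a: +{a}
  B via B→d: +{d}
  S via S→B b: +{a,d}
  S via S→b A: +{b}
  S via S→c: +{c}
  FIRST[S]={a,b,c,d}  FIRST[A]={c}  FIRST[B]={a,d}
iter 2:
  A via A→B b: +{a,d}
  FIRST[S]={a,b,c,d}  FIRST[A]={a,c,d}  FIRST[B]={a,d}
iter 3: (stable)
  FIRST[S]={a,b,c,d}  FIRST[A]={a,c,d}  FIRST[B]={a,d}

FOLLOW iteration:
initialize: $ ∈ FOLLOW(S)
[1]
  A→B b: FOLLOW(B) ⊇ FIRST(b) = {b}; new: +{b}
  S→b A: FOLLOW(A) ⊇ FOLLOW(S) ⊇ {$}; new: +{$}
  FOLLOW(S)={$}  FOLLOW(A)={$}  FOLLOW(B)={b}
[2] (stable)
  FOLLOW(S)={$}  FOLLOW(A)={$}  FOLLOW(B)={b}

FOLLOW(B) = ["b"]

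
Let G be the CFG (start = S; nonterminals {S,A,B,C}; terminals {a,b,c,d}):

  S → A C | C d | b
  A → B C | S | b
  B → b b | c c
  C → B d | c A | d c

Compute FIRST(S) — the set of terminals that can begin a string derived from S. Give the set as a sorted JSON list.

FIRST iteration:
iter 1:
  A via A→b: +{b}
  B via B→b b: +{b}
  B via B→c c: +{c}
  C via C→B d: +{b,c}
  C via C→d c: +{d}
  S via S→A C: +{b}
  S via S→C d: +{c,d}
  FIRST(S)={b,c,d}  FIRST(A)={b}  FIRST(B)={b,c}  FIRST(C)={b,c,d}
iter 2:
  A via A→B C: +{c}
  A via A→S: +{d}
  FIRST(S)={b,c,d}  FIRST(A)={b,c,d}  FIRST(B)={b,c}  FIRST(C)={b,c,d}
iter 3: (stable)
  FIRST(S)={b,c,d}  FIRST(A)={b,c,d}  FIRST(B)={b,c}  FIRST(C)={b,c,d}

FIRST(S) = ["b", "c", "d"]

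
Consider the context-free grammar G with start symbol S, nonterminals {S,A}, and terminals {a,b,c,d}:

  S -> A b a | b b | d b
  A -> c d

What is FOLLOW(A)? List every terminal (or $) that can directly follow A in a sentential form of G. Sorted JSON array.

Compute FIRST by fixpoint:
round 1:
  A via A→c d: +{c}
  S via S→A b a: +{c}
  S via S→b b: +{b}
  S via S→d b: +{d}
  FIRST(S)={b,c,d}  FIRST(A)={c}
round 2: done
  FIRST(S)={b,c,d}  FIRST(A)={c}

Compute FOLLOW by fixpoint:
seed FOLLOW(S) with $
iter 1:
  S→A b a: FOLLOW(A) ⊇ FIRST(b) = {b}; new: +{b}
  FOLLOW[S]={$}  FOLLOW[A]={b}
iter 2: done
  FOLLOW[S]={$}  FOLLOW[A]={b}

FOLLOW(A) = ["b"]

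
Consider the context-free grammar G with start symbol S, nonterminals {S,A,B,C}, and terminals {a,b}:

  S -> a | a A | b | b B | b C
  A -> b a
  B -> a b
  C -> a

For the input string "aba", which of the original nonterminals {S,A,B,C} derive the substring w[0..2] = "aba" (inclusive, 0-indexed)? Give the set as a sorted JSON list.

Convert to CNF:
  S -> T0 B | T0 C | T1 A | a | b
  A -> T0 T1
  B -> T1 T0
  C -> a
  T0 -> b
  T1 -> a

CYK table (by increasing span), restricted to cells inside w[0..2]:
  [0..0]={C,S,T1}  "a"  orig:{C,S}
  [1..1]={S,T0}  "b"  orig:{S}
  [2..2]={C,S,T1}  "a"  orig:{C,S}
  [0..1]={B}  "ab"
  [1..2]={A,S}  "ba"
  [0..2]={S}  "aba"

Original NTs in T[0,2] deriving "aba": ["S"]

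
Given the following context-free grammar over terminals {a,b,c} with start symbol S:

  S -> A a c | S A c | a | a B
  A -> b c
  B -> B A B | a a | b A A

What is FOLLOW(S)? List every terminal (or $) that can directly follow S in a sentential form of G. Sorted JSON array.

FIRST sets, iterate to fixpoint:
pass 1:
  A via A→b c: +{b}
  B via B→a a: +{a}
  B via B→b A A: +{b}
  S via S→A a c: +{b}
  S via S→a: +{a}
  FIRST[S]={a,b}  FIRST[A]={b}  FIRST[B]={a,b}
pass 2: done
  FIRST[S]={a,b}  FIRST[A]={b}  FIRST[B]={a,b}

FOLLOW sets:
initialize: $ ∈ FOLLOW(S)
pass 1:
  B→B A B: FOLLOW(B) ⊇ FIRST(A) = {b}; new: +{b}
  B→B A B: FOLLOW(A) ⊇ FIRST(B) = {a,b}; new: +{a,b}
  S→S A c: FOLLOW(S) ⊇ FIRST(A) = {b}; new: +{b}
  S→S A c: FOLLOW(A) ⊇ FIRST(c) = {c}; new: +{c}
  S→a B: FOLLOW(B) ⊇ FOLLOW(S) ⊇ {$,b}; new: +{$}
  S: {$,b}  A: {a,b,c}  B: {$,b}
pass 2:
  B→b A A: FOLLOW(A) ⊇ FOLLOW(B) ⊇ {$,b}; new: +{$}
  S: {$,b}  A: {$,a,b,c}  B: {$,b}
pass 3: (stable)
  S: {$,b}  A: {$,a,b,c}  B: {$,b}

FOLLOW(S) = ["$", "b"]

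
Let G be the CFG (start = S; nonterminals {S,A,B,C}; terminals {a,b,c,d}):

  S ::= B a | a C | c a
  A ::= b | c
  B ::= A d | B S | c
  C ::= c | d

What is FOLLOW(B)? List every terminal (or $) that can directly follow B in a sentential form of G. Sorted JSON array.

Compute FIRST by fixpoint:
pass 1:
  A via A→b: +{b}
  A via A→c: +{c}
  B via B→A d: +{b,c}
  C via C→c: +{c}
  C via C→d: +{d}
  S via S→B a: +{b,c}
  S via S→a C: +{a}
  FIRST[S]={a,b,c}  FIRST[A]={b,c}  FIRST[B]={b,c}  FIRST[C]={c,d}
pass 2: — fixpoint
  FIRST[S]={a,b,c}  FIRST[A]={b,c}  FIRST[B]={b,c}  FIRST[C]={c,d}

FOLLOW iteration:
initialize: $ ∈ FOLLOW(S)
round 1:
  B→A d: FOLLOW(A) ⊇ FIRST(d) = {d}; new: +{d}
  B→B S: FOLLOW(B) ⊇ FIRST(S) = {a,b,c}; new: +{a,b,c}
  B→B S: FOLLOW(S) ⊇ FOLLOW(B) ⊇ {a,b,c}; new: +{a,b,c}
  S→a C: FOLLOW(C) ⊇ FOLLOW(S) ⊇ {$,a,b,c}; new: +{$,a,b,c}
  FOLLOW(S)={$,a,b,c}  FOLLOW(A)={d}  FOLLOW(B)={a,b,c}  FOLLOW(C)={$,a,b,c}
round 2: — fixpoint
  FOLLOW(S)={$,a,b,c}  FOLLOW(A)={d}  FOLLOW(B)={a,b,c}  FOLLOW(C)={$,a,b,c}

FOLLOW(B) = ["a", "b", "c"]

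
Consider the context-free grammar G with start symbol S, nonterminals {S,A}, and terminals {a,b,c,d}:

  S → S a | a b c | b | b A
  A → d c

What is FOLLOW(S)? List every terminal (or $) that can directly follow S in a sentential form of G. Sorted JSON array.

Compute FIRST by fixpoint:
[1]
  A via A→d c: +{d}
  S via S→a b c: +{a}
  S via S→b: +{b}
  FIRST[S]={a,b}  FIRST[A]={d}
[2] (no change)
  FIRST[S]={a,b}  FIRST[A]={d}

FOLLOW iteration:
seed FOLLOW(S) with $
round 1:
  S→S a: FOLLOW(S) ⊇ FIRST(a) = {a}; new: +{a}
  S→b A: FOLLOW(A) ⊇ FOLLOW(S) ⊇ {$,a}; new: +{$,a}
  S: {$,a}  A: {$,a}
round 2: — fixpoint
  S: {$,a}  A: {$,a}

FOLLOW(S) = ["$", "a"]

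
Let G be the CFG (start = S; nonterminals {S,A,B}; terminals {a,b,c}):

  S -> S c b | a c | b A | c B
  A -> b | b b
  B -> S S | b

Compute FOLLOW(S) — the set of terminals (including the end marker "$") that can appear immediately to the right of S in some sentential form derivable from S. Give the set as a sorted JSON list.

FIRST iteration:
[1]
  A via A→b: +{b}
  B via B→b: +{b}
  S via S→a c: +{a}
  S via S→b A: +{b}
  S via S→c B: +{c}
  S: {a,b,c}  A: {b}  B: {b}
[2]
  B via B→S S: +{a,c}
  S: {a,b,c}  A: {b}  B: {a,b,c}
[3] — fixpoint
  S: {a,b,c}  A: {b}  B: {a,b,c}

FOLLOW iteration:
seed FOLLOW(S) with $
round 1:
  B→S S: FOLLOW(S) ⊇ FIRST(S) = {a,b,c}; new: +{a,b,c}
  S→b A: FOLLOW(A) ⊇ FOLLOW(S) ⊇ {$,a,b,c}; new: +{$,a,b,c}
  S→c B: FOLLOW(B) ⊇ FOLLOW(S) ⊇ {$,a,b,c}; new: +{$,a,b,c}
  FOLLOW(S)={$,a,b,c}  FOLLOW(A)={$,a,b,c}  FOLLOW(B)={$,a,b,c}
round 2: — fixpoint
  FOLLOW(S)={$,a,b,c}  FOLLOW(A)={$,a,b,c}  FOLLOW(B)={$,a,b,c}

FOLLOW(S) = ["$", "a", "b", "c"]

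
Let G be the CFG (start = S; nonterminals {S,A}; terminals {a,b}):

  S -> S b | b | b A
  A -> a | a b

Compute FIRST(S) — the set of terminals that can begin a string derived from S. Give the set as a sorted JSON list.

FIRST sets, iterate to fixpoint:
round 1:
  A via A→a: +{a}
  S via S→b: +{b}
  FIRST(S)={b}  FIRST(A)={a}
round 2: (stable)
  FIRST(S)={b}  FIRST(A)={a}

FIRST(S) = ["b"]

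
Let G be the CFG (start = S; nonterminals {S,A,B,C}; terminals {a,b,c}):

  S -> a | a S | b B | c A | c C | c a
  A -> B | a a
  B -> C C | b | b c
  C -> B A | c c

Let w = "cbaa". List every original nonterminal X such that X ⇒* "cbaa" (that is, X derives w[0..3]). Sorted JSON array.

Convert to CNF:
  S -> T0 S | T1 B | T2 A | T2 C | T2 T0 | a
  A -> C C | T0 T0 | T1 T2 | b
  B -> C C | T1 T2 | b
  C -> B A | T2 T2
  T0 -> a
  T1 -> b
  T2 -> c

CYK table (by increasing span) — only the sub-triangle for w[0..3]:
  [0..0]={T2}  "c"  orig:{}
  [1..1]={A,B,T1}  "b"  orig:{A,B}
  [2..2]={S,T0}  "a"  orig:{S}
  [3..3]={S,T0}  "a"  orig:{S}
  [0..1]={S}  "cb"
  [1..2]=∅  "ba"
  [2..3]={A,S}  "aa"
  [0..2]=∅  "cba"
  [1..3]={C}  "baa"
  [0..3]={S}  "cbaa"

Original NTs in T[0,3] deriving "cbaa": ["S"]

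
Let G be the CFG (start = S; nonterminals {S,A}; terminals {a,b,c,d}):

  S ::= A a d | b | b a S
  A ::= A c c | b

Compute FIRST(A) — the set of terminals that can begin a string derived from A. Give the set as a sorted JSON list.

FIRST iteration:
round 1:
  A via A→b: +{b}
  S via S→A a d: +{b}
  FIRST[S]={b}  FIRST[A]={b}
round 2: (no change)
  FIRST[S]={b}  FIRST[A]={b}

FIRST(A) = ["b"]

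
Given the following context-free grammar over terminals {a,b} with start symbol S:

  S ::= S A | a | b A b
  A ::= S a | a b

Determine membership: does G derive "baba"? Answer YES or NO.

Convert to CNF:
  S -> S A | T1 X2 | a
  A -> S T0 | T0 T1
  T0 -> a
  T1 -> b
  X2 -> A T1

CYK table (by increasing span):
  cell(0,0) b: {T1}  orig:{}
  cell(1,1) a: {S,T0}  orig:{S}
  cell(2,2) b: {T1}  orig:{}
  cell(3,3) a: {S,T0}  orig:{S}
  cell(0,1) ba: ∅
  cell(1,2) ab: {A}
  cell(2,3) ba: ∅
  cell(0,2) bab: ∅
  cell(1,3) aba: ∅
  cell(0,3) baba: ∅

S ∉ T[0,3] ⇒ NO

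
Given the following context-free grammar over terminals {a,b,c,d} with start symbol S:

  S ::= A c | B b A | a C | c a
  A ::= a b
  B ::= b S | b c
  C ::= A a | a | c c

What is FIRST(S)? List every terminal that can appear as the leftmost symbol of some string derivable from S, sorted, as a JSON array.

Compute FIRST by fixpoint:
iter 1:
  A via A→a b: +{a}
  B via B→b S: +{b}
  C via C→A a: +{a}
  C via C→c c: +{c}
  S via S→A c: +{a}
  S via S→B b A: +{b}
  S via S→c a: +{c}
  FIRST(S)={a,b,c}  FIRST(A)={a}  FIRST(B)={b}  FIRST(C)={a,c}
iter 2: done
  FIRST(S)={a,b,c}  FIRST(A)={a}  FIRST(B)={b}  FIRST(C)={a,c}

FIRST(S) = ["a", "b", "c"]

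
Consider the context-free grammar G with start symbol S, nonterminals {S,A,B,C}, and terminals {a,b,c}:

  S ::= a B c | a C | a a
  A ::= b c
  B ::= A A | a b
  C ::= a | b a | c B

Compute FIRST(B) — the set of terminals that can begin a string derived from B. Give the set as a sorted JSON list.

Compute FIRST by fixpoint:
round 1:
  A via A→b c: +{b}
  B via B→A A: +{b}
  B via B→a b: +{a}
  C via C→a: +{a}
  C via C→b a: +{b}
  C via C→c B: +{c}
  S via S→a B c: +{a}
  S: {a}  A: {b}  B: {a,b}  C: {a,b,c}
round 2: done
  S: {a}  A: {b}  B: {a,b}  C: {a,b,c}

FIRST(B) = ["a", "b"]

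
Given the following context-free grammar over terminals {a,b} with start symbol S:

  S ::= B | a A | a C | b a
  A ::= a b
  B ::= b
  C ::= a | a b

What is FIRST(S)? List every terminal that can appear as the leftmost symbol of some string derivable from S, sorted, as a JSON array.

Compute FIRST by fixpoint:
round 1:
  A via A→a b: +{a}
  B via B→b: +{b}
  C via C→a: +{a}
  S via S→B: +{b}
  S via S→a A: +{a}
  FIRST(S)={a,b}  FIRST(A)={a}  FIRST(B)={b}  FIRST(C)={a}
round 2: done
  FIRST(S)={a,b}  FIRST(A)={a}  FIRST(B)={b}  FIRST(C)={a}

FIRST(S) = ["a", "b"]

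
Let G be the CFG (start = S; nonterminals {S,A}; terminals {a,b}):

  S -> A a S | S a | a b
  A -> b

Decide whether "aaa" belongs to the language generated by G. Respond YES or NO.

CNF form of G:
  S -> A X2 | S T0 | T0 T1
  A -> b
  T0 -> a
  T1 -> b
  X2 -> T0 S

Fill CYK table bottom-up:
  T[0,0] 'a' = {T0}  orig:{}
  T[1,1] 'a' = {T0}  orig:{}
  T[2,2] 'a' = {T0}  orig:{}
  T[0,1] 'aa' = ∅
  T[1,2] 'aa' = ∅
  T[0,2] 'aaa' = ∅

S ∉ T[0,2] ⇒ NO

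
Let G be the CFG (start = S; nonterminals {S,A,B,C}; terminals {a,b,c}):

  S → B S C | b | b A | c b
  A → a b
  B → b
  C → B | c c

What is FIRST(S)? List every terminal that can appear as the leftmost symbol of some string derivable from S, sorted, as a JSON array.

FIRST iteration:
iter 1:
  A via A→a b: +{a}
  B via B→b: +{b}
  C via C→B: +{b}
  C via C→c c: +{c}
  S via S→B S C: +{b}
  S via S→c b: +{c}
  FIRST[S]={b,c}  FIRST[A]={a}  FIRST[B]={b}  FIRST[C]={b,c}
iter 2: — fixpoint
  FIRST[S]={b,c}  FIRST[A]={a}  FIRST[B]={b}  FIRST[C]={b,c}

FIRST(S) = ["b", "c"]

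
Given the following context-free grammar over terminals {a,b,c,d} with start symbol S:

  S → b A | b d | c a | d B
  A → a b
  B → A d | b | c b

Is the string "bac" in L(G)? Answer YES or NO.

Convert to CNF:
  S -> T1 A | T1 T2 | T2 B | T3 T0
  A -> T0 T1
  B -> A T2 | T3 T1 | b
  T0 -> a
  T1 -> b
  T2 -> d
  T3 -> c

CYK table (by increasing span):
  [0..0]={B,T1}  "b"  orig:{B}
  [1..1]={T0}  "a"  orig:{}
  [2..2]={T3}  "c"  orig:{}
  [0..1]=∅  "ba"
  [1..2]=∅  "ac"
  [0..2]=∅  "bac"

S ∉ T[0,2] ⇒ NO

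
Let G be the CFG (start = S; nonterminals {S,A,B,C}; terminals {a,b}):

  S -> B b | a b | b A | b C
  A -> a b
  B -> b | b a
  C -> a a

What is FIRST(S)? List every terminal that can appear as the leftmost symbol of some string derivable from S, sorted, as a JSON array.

Compute FIRST by fixpoint:
round 1:
  A via A→a b: +{a}
  B via B→b: +{b}
  C via C→a a: +{a}
  S via S→B b: +{b}
  S via S→a b: +{a}
  FIRST[S]={a,b}  FIRST[A]={a}  FIRST[B]={b}  FIRST[C]={a}
round 2: — fixpoint
  FIRST[S]={a,b}  FIRST[A]={a}  FIRST[B]={b}  FIRST[C]={a}

FIRST(S) = ["a", "b"]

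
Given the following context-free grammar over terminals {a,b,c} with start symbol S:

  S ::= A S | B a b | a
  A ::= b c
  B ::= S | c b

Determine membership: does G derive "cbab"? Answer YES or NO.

CNF form of G:
  S -> A S | B X4 | a
  A -> T0 T1
  B -> A S | B X3 | T1 T0 | a
  T0 -> b
  T1 -> c
  T2 -> a
  X3 -> T2 T0
  X4 -> T2 T0

CYK fill:
  cell(0,0) c: {T1}  orig:{}
  cell(1,1) b: {T0}  orig:{}
  cell(2,2) a: {B,S,T2}  orig:{B,S}
  cell(3,3) b: {T0}  orig:{}
  cell(0,1) cb: {B}
  cell(1,2) ba: ∅
  cell(2,3) ab: {X3,X4}  orig:{}
  cell(0,2) cba: ∅
  cell(1,3) bab: ∅
  cell(0,3) cbab: {B,S}

S ∈ T[0,3] ⇒ YES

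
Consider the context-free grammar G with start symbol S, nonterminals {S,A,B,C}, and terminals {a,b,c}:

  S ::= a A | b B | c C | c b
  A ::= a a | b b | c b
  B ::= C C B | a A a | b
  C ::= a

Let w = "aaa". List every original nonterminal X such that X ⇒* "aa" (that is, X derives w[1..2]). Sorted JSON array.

CNF form of G:
  S -> T0 A | T1 B | T2 C | T2 T1
  A -> T0 T0 | T1 T1 | T2 T1
  B -> C X3 | T0 X4 | b
  C -> a
  T0 -> a
  T1 -> b
  T2 -> c
  X3 -> C B
  X4 -> A T0

CYK table (by increasing span) (cells [i..j] with 1 ≤ i ≤ j ≤ 2 only):
  T[1,1] 'a' = {C,T0}  orig:{C}
  T[2,2] 'a' = {C,T0}  orig:{C}
  T[1,2] 'aa' = {A}

Original NTs in T[1,2] deriving "aa": ["A"]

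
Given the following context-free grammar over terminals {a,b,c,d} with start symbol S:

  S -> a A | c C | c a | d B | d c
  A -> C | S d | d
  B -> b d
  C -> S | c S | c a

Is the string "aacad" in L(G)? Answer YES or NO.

Convert to CNF:
  S -> T0 B | T0 T2 | T1 A | T2 C | T2 T1
  A -> S T0 | T0 B | T0 T2 | T1 A | T2 C | T2 S | T2 T1 | d
  B -> T3 T0
  C -> T0 B | T0 T2 | T1 A | T2 C | T2 S | T2 T1
  T0 -> d
  T1 -> a
  T2 -> c
  T3 -> b

CYK fill:
  cell(0,0) a: {T1}  orig:{}
  cell(1,1) a: {T1}  orig:{}
  cell(2,2) c: {T2}  orig:{}
  cell(3,3) a: {T1}  orig:{}
  cell(4,4) d: {A,T0}  orig:{A}
  cell(0,1) aa: ∅
  cell(1,2) ac: ∅
  cell(2,3) ca: {A,C,S}
  cell(3,4) ad: {A,C,S}
  cell(0,2) aac: ∅
  cell(1,3) aca: {A,C,S}
  cell(2,4) cad: {A,C,S}
  cell(0,3) aaca: {A,C,S}
  cell(1,4) acad: {A,C,S}
  cell(0,4) aacad: {A,C,S}

S ∈ T[0,4] ⇒ YES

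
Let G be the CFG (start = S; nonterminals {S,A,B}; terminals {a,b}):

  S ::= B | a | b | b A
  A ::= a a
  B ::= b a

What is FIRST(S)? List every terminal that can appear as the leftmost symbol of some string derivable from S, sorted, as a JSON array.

FIRST sets, iterate to fixpoint:
round 1:
  A via A→a a: +{a}
  B via B→b a: +{b}
  S via S→B: +{b}
  S via S→a: +{a}
  FIRST(S)={a,b}  FIRST(A)={a}  FIRST(B)={b}
round 2: (no change)
  FIRST(S)={a,b}  FIRST(A)={a}  FIRST(B)={b}

FIRST(S) = ["a", "b"]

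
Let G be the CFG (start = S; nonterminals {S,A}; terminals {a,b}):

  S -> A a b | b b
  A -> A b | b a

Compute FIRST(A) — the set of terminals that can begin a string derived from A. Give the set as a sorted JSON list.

FIRST iteration:
pass 1:
  A via A→b a: +{b}
  S via S→A a b: +{b}
  FIRST[S]={b}  FIRST[A]={b}
pass 2: (no change)
  FIRST[S]={b}  FIRST[A]={b}

FIRST(A) = ["b"]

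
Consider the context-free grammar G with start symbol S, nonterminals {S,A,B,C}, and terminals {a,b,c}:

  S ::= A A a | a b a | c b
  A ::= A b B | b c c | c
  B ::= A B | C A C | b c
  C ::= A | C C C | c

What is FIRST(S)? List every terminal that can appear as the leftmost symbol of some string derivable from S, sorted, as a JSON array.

FIRST sets, iterate to fixpoint:
[1]
  A via A→b c c: +{b}
  A via A→c: +{c}
  B via B→A B: +{b,c}
  C via C→A: +{b,c}
  S via S→A A a: +{b,c}
  S via S→a b a: +{a}
  FIRST(S)={a,b,c}  FIRST(A)={b,c}  FIRST(B)={b,c}  FIRST(C)={b,c}
[2] — fixpoint
  FIRST(S)={a,b,c}  FIRST(A)={b,c}  FIRST(B)={b,c}  FIRST(C)={b,c}

FIRST(S) = ["a", "b", "c"]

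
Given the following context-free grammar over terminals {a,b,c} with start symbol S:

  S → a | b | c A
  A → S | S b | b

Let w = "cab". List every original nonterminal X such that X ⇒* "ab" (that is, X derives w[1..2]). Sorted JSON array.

Convert to CNF:
  S -> T1 A | a | b
  A -> S T0 | T1 A | a | b
  T0 -> b
  T1 -> c

CYK fill (cells [i..j] with 1 ≤ i ≤ j ≤ 2 only):
  [1..1]={A,S}  "a"
  [2..2]={A,S,T0}  "b"  orig:{A,S}
  [1..2]={A}  "ab"

Original NTs in T[1,2] deriving "ab": ["A"]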